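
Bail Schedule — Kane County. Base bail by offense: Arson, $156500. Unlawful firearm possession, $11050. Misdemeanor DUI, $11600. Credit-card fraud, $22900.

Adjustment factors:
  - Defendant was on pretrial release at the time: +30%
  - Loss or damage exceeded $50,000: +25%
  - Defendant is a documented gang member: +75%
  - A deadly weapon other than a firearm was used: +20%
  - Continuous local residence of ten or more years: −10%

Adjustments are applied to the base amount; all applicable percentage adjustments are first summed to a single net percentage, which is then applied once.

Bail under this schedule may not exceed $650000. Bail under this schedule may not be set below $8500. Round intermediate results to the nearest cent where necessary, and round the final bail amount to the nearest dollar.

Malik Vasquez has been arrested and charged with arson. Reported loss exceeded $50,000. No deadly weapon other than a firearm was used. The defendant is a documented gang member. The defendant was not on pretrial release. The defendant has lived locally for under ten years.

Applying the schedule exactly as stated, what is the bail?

$313000

Base amounts from the schedule: arson $156500.
Single charge. Combined base = $156500.
Net percentage adjustment: +25% +75% = +100%. $156500 × 2 = $313000.
$313000 is within the $650000 maximum.
$313000 is at or above the $8500 minimum.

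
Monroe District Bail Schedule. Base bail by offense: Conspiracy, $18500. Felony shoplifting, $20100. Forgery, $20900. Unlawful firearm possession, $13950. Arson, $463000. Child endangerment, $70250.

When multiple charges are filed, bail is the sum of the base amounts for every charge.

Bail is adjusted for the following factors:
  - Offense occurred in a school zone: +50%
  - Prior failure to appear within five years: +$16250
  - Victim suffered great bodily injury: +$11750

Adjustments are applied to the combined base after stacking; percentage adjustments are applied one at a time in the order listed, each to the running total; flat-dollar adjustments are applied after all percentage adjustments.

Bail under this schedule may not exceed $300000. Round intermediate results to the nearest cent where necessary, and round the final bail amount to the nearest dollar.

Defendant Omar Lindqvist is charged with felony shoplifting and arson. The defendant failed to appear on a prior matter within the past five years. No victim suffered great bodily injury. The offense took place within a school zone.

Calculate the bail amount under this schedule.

$300000

Base amounts from the schedule: felony shoplifting $20100; arson $463000.
Stacking rule: sum of all bases. $20100 + $463000 = $483100.
Offense occurred in a school zone (+50%): $483100 × 1.5 = $724650.
Prior failure to appear within five years (+$16250 flat): $724650 + $16250 = $740900.
Result $740900 exceeds the maximum of $300000; bail is capped at $300000.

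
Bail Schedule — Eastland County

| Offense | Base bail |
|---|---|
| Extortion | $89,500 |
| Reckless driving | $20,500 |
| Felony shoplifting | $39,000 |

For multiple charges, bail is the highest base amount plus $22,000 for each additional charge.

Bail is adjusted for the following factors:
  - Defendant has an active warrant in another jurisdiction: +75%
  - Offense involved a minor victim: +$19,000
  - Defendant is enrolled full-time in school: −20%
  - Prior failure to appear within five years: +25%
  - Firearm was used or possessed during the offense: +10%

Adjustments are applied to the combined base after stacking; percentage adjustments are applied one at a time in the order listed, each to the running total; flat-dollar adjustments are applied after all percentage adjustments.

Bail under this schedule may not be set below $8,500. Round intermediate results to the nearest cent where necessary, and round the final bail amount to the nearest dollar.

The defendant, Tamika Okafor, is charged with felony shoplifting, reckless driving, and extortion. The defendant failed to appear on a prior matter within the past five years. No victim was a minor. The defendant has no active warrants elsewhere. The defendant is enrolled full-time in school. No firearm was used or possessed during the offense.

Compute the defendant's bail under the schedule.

Base amounts from the schedule: felony shoplifting $39,000; reckless driving $20,500; extortion $89,500.
Stacking rule: highest base plus $22,000 per additional charge. Highest is extortion at $89,500; 2 additional charges → +$44,000. Combined base = $133,500.
Defendant is enrolled full-time in school (−20%): $133,500 × 0.8 = $106,800.
Prior failure to appear within five years (+25%): $106,800 × 1.25 = $133,500.
$133,500 is at or above the $8,500 minimum.

$133,500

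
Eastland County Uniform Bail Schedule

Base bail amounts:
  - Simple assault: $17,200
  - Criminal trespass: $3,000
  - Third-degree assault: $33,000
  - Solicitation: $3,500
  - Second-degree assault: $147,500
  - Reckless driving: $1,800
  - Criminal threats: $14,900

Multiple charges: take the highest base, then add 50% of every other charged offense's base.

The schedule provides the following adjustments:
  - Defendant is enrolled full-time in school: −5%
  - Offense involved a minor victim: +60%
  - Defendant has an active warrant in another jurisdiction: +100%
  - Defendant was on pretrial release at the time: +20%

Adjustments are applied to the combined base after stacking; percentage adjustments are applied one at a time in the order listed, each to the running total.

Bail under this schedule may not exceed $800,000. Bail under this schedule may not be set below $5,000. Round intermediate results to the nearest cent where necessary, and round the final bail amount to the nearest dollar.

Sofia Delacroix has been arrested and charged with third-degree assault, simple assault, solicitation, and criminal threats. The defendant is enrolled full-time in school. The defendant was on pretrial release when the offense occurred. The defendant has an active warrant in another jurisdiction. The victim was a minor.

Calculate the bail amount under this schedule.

$185,318

Base amounts from the schedule: third-degree assault $33,000; simple assault $17,200; solicitation $3,500; criminal threats $14,900.
Stacking rule: highest base plus 50% of each additional charge. Highest is third-degree assault at $33,000. Additional: $17,200 × 50% = $8,600; $3,500 × 50% = $1,750; $14,900 × 50% = $7,450. Combined base = $33,000 + $17,800 = $50,800.
Defendant is enrolled full-time in school (−5%): $50,800 × 0.95 = $48,260.
Offense involved a minor victim (+60%): $48,260 × 1.6 = $77,216.
Defendant has an active warrant in another jurisdiction (+100%): $77,216 × 2 = $154,432.
Defendant was on pretrial release at the time (+20%): $154,432 × 1.2 = $185,318.40.
$185,318.40 is within the $800,000 maximum.
$185,318.40 is at or above the $5,000 minimum.
Rounded to the nearest dollar: $185,318.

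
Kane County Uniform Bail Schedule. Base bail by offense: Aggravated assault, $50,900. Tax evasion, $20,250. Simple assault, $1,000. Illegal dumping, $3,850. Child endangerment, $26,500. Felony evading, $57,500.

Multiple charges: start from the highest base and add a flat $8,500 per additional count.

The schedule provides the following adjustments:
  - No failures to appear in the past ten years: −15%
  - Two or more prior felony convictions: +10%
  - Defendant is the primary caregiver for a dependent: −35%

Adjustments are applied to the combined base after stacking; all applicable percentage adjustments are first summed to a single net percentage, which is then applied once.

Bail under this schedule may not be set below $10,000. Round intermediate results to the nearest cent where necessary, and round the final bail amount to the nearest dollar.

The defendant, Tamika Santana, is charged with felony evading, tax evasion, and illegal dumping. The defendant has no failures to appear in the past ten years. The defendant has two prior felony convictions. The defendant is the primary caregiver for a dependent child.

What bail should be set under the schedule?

Base amounts from the schedule: felony evading $57,500; tax evasion $20,250; illegal dumping $3,850.
Stacking rule: highest base plus $8,500 per additional charge. Highest is felony evading at $57,500; 2 additional charges → +$17,000. Combined base = $74,500.
Net percentage adjustment: −15% +10% −35% = −40%. $74,500 × 0.6 = $44,700.
$44,700 is at or above the $10,000 minimum.

$44,700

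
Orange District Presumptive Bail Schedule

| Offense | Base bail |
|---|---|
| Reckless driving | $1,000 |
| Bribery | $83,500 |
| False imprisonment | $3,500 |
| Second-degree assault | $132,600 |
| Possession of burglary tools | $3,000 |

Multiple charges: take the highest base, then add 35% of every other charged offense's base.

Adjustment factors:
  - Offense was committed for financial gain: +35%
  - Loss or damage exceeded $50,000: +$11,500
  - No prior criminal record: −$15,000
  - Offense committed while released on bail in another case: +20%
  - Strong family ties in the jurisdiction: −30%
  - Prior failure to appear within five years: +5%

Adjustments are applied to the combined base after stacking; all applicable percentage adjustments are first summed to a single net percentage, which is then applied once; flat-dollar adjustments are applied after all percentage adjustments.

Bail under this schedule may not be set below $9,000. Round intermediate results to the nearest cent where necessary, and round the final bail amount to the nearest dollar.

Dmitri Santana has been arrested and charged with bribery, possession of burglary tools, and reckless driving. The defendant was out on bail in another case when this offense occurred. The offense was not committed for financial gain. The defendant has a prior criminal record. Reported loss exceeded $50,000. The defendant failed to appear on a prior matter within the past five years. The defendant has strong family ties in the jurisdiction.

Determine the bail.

Base amounts from the schedule: bribery $83,500; possession of burglary tools $3,000; reckless driving $1,000.
Stacking rule: highest base plus 35% of each additional charge. Highest is bribery at $83,500. Additional: $3,000 × 35% = $1,050; $1,000 × 35% = $350. Combined base = $83,500 + $1,400 = $84,900.
Net percentage adjustment: +20% −30% +5% = −5%. $84,900 × 0.95 = $80,655.
Loss or damage exceeded $50,000 (+$11,500 flat): $80,655 + $11,500 = $92,155.
$92,155 is at or above the $9,000 minimum.

$92,155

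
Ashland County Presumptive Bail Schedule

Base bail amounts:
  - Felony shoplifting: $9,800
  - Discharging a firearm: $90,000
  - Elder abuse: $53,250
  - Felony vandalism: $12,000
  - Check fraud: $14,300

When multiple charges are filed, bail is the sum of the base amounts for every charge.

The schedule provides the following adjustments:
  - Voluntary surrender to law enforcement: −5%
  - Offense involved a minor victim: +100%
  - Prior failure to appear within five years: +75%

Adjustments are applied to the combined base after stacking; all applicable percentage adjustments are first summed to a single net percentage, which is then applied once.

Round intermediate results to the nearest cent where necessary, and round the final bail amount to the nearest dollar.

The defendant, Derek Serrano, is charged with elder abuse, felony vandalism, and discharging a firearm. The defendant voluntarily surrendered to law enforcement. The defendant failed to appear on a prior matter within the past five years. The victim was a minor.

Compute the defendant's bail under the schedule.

Base amounts from the schedule: elder abuse $53,250; felony vandalism $12,000; discharging a firearm $90,000.
Stacking rule: sum of all bases. $53,250 + $12,000 + $90,000 = $155,250.
Net percentage adjustment: −5% +100% +75% = +170%. $155,250 × 2.7 = $419,175.

$419,175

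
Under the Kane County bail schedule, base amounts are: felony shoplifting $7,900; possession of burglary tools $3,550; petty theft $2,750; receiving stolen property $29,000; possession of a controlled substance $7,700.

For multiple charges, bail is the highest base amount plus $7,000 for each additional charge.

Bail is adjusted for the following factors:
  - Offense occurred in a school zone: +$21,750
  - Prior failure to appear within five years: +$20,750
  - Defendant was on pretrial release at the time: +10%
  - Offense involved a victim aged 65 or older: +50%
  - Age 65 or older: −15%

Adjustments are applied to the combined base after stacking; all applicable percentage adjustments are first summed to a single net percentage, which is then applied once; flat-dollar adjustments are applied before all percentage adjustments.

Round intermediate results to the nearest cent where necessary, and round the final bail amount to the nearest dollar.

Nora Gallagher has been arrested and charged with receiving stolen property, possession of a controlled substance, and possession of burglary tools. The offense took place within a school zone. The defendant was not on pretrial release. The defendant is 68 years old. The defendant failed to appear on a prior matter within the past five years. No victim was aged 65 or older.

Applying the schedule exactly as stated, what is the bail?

Base amounts from the schedule: receiving stolen property $29,000; possession of a controlled substance $7,700; possession of burglary tools $3,550.
Stacking rule: highest base plus $7,000 per additional charge. Highest is receiving stolen property at $29,000; 2 additional charges → +$14,000. Combined base = $43,000.
Offense occurred in a school zone (+$21,750 flat): $43,000 + $21,750 = $64,750.
Prior failure to appear within five years (+$20,750 flat): $64,750 + $20,750 = $85,500.
Age 65 or older (−15%): $85,500 × 0.85 = $72,675.

$72,675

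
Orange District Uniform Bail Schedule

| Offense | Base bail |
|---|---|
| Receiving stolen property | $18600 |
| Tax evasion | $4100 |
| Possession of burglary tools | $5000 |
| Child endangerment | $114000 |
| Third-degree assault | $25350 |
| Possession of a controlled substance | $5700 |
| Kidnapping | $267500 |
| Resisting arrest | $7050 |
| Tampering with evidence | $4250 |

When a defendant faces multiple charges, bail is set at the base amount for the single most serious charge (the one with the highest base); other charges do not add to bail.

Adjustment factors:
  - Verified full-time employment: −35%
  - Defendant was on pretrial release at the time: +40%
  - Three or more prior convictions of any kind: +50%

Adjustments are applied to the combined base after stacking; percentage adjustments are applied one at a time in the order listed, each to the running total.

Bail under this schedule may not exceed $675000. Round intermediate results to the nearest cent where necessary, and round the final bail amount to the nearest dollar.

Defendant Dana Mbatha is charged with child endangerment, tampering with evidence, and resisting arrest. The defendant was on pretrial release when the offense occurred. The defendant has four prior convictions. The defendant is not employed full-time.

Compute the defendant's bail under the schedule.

Base amounts from the schedule: child endangerment $114000; tampering with evidence $4250; resisting arrest $7050.
Stacking rule: use the highest base only. Highest is child endangerment at $114000. Combined base = $114000.
Defendant was on pretrial release at the time (+40%): $114000 × 1.4 = $159600.
Three or more prior convictions of any kind (+50%): $159600 × 1.5 = $239400.
$239400 is within the $675000 maximum.

$239400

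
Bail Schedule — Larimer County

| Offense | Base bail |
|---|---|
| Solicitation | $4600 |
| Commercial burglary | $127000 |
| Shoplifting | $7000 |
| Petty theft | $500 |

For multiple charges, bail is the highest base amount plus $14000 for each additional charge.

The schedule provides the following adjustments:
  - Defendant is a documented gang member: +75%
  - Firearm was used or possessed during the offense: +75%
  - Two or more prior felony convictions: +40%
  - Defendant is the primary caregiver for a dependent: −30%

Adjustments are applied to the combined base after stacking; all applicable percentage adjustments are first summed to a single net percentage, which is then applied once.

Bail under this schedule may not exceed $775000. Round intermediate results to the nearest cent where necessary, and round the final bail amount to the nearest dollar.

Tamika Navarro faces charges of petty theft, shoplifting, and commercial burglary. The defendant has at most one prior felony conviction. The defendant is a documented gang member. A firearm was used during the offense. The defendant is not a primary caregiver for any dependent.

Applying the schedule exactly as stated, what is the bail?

$387500

Base amounts from the schedule: petty theft $500; shoplifting $7000; commercial burglary $127000.
Stacking rule: highest base plus $14000 per additional charge. Highest is commercial burglary at $127000; 2 additional charges → +$28000. Combined base = $155000.
Net percentage adjustment: +75% +75% = +150%. $155000 × 2.5 = $387500.
$387500 is within the $775000 maximum.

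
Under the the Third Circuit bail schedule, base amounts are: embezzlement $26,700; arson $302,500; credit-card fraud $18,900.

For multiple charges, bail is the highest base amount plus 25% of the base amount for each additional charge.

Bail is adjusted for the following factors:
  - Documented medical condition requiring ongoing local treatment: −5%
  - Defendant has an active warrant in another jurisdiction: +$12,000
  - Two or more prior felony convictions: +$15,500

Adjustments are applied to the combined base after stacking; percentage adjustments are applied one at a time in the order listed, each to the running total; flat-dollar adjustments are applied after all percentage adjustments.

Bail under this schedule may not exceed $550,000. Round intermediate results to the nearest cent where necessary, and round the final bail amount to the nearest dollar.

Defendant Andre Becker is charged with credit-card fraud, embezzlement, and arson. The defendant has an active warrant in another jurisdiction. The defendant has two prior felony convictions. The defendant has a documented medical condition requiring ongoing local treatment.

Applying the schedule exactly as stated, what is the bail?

$325,705

Base amounts from the schedule: credit-card fraud $18,900; embezzlement $26,700; arson $302,500.
Stacking rule: highest base plus 25% of each additional charge. Highest is arson at $302,500. Additional: $18,900 × 25% = $4,725; $26,700 × 25% = $6,675. Combined base = $302,500 + $11,400 = $313,900.
Documented medical condition requiring ongoing local treatment (−5%): $313,900 × 0.95 = $298,205.
Defendant has an active warrant in another jurisdiction (+$12,000 flat): $298,205 + $12,000 = $310,205.
Two or more prior felony convictions (+$15,500 flat): $310,205 + $15,500 = $325,705.
$325,705 is within the $550,000 maximum.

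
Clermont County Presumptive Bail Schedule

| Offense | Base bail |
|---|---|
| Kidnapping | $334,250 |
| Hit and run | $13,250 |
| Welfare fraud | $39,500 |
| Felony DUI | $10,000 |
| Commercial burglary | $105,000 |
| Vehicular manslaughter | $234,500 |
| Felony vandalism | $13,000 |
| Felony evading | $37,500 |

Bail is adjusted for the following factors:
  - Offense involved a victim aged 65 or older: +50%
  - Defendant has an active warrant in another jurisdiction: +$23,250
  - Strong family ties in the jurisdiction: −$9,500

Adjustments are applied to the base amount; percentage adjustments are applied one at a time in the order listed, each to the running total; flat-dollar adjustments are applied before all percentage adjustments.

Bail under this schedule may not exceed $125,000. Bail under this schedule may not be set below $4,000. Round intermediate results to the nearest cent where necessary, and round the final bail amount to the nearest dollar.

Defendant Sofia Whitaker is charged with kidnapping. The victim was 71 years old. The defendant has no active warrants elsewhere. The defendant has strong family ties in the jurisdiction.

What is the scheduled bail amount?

Base amounts from the schedule: kidnapping $334,250.
Single charge. Combined base = $334,250.
Strong family ties in the jurisdiction (−$9,500 flat): $334,250 − $9,500 = $324,750.
Offense involved a victim aged 65 or older (+50%): $324,750 × 1.5 = $487,125.
Result $487,125 exceeds the maximum of $125,000; bail is capped at $125,000.
$125,000 is at or above the $4,000 minimum.

$125,000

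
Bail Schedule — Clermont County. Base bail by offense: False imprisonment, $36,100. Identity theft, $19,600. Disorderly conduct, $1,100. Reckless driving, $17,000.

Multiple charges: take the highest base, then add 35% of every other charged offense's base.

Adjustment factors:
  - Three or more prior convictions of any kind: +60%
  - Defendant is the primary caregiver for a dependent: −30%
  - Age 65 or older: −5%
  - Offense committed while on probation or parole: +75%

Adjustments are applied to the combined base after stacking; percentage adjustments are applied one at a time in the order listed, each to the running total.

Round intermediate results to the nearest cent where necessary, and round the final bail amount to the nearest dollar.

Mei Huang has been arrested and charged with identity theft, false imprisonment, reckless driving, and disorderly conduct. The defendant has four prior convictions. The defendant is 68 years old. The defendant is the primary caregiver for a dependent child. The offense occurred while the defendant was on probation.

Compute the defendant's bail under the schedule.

Base amounts from the schedule: identity theft $19,600; false imprisonment $36,100; reckless driving $17,000; disorderly conduct $1,100.
Stacking rule: highest base plus 35% of each additional charge. Highest is false imprisonment at $36,100. Additional: $19,600 × 35% = $6,860; $17,000 × 35% = $5,950; $1,100 × 35% = $385. Combined base = $36,100 + $13,195 = $49,295.
Three or more prior convictions of any kind (+60%): $49,295 × 1.6 = $78,872.
Defendant is the primary caregiver for a dependent (−30%): $78,872 × 0.7 = $55,210.40.
Age 65 or older (−5%): $55,210.40 × 0.95 = $52,449.88.
Offense committed while on probation or parole (+75%): $52,449.88 × 1.75 = $91,787.29.
Rounded to the nearest dollar: $91,787.

$91,787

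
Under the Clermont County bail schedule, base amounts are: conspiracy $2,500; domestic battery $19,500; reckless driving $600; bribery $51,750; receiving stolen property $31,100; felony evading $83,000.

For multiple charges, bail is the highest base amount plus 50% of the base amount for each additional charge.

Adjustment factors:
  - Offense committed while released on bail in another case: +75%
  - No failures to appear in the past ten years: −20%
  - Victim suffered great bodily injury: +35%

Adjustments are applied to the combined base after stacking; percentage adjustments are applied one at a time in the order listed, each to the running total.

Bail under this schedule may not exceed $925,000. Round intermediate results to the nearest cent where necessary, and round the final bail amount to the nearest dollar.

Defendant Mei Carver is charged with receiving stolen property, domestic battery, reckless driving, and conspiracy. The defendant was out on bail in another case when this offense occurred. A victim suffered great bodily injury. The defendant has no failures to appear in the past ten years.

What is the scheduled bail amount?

$80,136

Base amounts from the schedule: receiving stolen property $31,100; domestic battery $19,500; reckless driving $600; conspiracy $2,500.
Stacking rule: highest base plus 50% of each additional charge. Highest is receiving stolen property at $31,100. Additional: $19,500 × 50% = $9,750; $600 × 50% = $300; $2,500 × 50% = $1,250. Combined base = $31,100 + $11,300 = $42,400.
Offense committed while released on bail in another case (+75%): $42,400 × 1.75 = $74,200.
No failures to appear in the past ten years (−20%): $74,200 × 0.8 = $59,360.
Victim suffered great bodily injury (+35%): $59,360 × 1.35 = $80,136.
$80,136 is within the $925,000 maximum.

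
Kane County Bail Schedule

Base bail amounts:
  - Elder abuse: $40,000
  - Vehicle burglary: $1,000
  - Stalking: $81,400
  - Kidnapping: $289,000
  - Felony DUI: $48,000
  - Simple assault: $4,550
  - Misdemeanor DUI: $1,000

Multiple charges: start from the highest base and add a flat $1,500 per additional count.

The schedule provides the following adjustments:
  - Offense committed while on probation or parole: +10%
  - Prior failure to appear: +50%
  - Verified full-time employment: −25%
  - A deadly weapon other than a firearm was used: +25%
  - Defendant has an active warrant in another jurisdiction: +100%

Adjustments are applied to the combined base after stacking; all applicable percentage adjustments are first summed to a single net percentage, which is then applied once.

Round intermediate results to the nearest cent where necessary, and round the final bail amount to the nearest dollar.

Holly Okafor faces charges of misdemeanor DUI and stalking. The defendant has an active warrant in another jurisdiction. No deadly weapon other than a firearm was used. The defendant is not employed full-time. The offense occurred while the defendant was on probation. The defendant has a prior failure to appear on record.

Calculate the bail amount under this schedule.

$215,540

Base amounts from the schedule: misdemeanor DUI $1,000; stalking $81,400.
Stacking rule: highest base plus $1,500 per additional charge. Highest is stalking at $81,400; 1 additional charge → +$1,500. Combined base = $82,900.
Net percentage adjustment: +10% +50% +100% = +160%. $82,900 × 2.6 = $215,540.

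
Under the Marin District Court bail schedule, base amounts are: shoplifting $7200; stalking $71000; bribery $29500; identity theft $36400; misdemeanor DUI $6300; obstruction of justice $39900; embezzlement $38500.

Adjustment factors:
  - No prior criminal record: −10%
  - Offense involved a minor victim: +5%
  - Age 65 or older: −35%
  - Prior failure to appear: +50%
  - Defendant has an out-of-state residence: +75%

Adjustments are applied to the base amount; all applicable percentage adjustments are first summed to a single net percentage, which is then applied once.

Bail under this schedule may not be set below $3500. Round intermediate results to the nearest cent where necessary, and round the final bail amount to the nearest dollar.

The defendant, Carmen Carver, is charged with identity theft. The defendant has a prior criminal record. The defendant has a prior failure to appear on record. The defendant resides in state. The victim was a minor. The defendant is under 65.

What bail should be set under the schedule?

$56420

Base amounts from the schedule: identity theft $36400.
Single charge. Combined base = $36400.
Net percentage adjustment: +5% +50% = +55%. $36400 × 1.55 = $56420.
$56420 is at or above the $3500 minimum.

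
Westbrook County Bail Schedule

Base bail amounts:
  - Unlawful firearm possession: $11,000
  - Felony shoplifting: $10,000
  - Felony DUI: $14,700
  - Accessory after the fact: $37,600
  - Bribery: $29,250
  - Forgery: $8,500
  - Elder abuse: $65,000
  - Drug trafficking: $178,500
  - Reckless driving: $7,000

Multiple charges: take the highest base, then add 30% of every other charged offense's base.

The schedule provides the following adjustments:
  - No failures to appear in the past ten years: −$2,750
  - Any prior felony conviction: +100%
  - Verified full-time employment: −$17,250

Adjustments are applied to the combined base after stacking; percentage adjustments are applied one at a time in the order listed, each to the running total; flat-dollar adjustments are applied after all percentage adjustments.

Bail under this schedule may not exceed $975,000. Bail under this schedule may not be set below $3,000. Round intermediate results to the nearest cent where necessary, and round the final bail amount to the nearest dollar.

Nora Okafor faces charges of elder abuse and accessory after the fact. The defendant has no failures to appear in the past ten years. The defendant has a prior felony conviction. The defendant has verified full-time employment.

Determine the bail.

Base amounts from the schedule: elder abuse $65,000; accessory after the fact $37,600.
Stacking rule: highest base plus 30% of each additional charge. Highest is elder abuse at $65,000. Additional: $37,600 × 30% = $11,280. Combined base = $65,000 + $11,280 = $76,280.
Any prior felony conviction (+100%): $76,280 × 2 = $152,560.
No failures to appear in the past ten years (−$2,750 flat): $152,560 − $2,750 = $149,810.
Verified full-time employment (−$17,250 flat): $149,810 − $17,250 = $132,560.
$132,560 is within the $975,000 maximum.
$132,560 is at or above the $3,000 minimum.

$132,560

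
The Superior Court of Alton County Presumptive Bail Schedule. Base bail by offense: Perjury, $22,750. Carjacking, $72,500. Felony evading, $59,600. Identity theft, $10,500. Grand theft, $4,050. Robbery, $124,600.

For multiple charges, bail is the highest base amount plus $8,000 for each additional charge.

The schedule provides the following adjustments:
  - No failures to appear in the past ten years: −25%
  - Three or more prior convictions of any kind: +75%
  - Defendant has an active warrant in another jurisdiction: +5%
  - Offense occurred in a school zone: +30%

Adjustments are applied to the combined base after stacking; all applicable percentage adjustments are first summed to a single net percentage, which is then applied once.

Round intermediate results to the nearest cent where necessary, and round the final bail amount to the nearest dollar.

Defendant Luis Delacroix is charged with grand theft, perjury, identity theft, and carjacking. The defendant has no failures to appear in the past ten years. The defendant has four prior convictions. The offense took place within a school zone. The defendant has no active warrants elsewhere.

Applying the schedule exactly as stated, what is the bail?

Base amounts from the schedule: grand theft $4,050; perjury $22,750; identity theft $10,500; carjacking $72,500.
Stacking rule: highest base plus $8,000 per additional charge. Highest is carjacking at $72,500; 3 additional charges → +$24,000. Combined base = $96,500.
Net percentage adjustment: −25% +75% +30% = +80%. $96,500 × 1.8 = $173,700.

$173,700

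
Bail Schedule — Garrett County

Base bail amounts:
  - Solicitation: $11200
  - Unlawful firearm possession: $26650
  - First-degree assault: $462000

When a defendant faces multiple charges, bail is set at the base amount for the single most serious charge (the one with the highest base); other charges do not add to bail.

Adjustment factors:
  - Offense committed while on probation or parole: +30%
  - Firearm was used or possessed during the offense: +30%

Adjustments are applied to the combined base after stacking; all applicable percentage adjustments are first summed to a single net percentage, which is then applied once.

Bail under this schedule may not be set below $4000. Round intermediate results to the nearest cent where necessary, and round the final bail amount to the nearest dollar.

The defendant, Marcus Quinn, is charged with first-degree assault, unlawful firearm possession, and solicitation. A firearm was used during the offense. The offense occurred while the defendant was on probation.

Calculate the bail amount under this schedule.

Base amounts from the schedule: first-degree assault $462000; unlawful firearm possession $26650; solicitation $11200.
Stacking rule: use the highest base only. Highest is first-degree assault at $462000. Combined base = $462000.
Net percentage adjustment: +30% +30% = +60%. $462000 × 1.6 = $739200.
$739200 is at or above the $4000 minimum.

$739200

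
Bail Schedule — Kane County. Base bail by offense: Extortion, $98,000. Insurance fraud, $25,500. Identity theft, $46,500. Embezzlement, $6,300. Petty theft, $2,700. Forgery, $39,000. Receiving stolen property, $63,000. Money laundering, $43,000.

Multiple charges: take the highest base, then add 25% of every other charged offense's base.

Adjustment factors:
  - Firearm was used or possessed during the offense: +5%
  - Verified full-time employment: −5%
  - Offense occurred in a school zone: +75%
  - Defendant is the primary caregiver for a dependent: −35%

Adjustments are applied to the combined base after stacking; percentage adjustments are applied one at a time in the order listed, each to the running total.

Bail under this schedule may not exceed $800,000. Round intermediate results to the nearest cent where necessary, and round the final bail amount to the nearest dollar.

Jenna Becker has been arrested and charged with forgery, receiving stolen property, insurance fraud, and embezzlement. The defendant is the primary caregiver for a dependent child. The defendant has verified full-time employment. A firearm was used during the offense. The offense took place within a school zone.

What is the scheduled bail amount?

Base amounts from the schedule: forgery $39,000; receiving stolen property $63,000; insurance fraud $25,500; embezzlement $6,300.
Stacking rule: highest base plus 25% of each additional charge. Highest is receiving stolen property at $63,000. Additional: $39,000 × 25% = $9,750; $25,500 × 25% = $6,375; $6,300 × 25% = $1,575. Combined base = $63,000 + $17,700 = $80,700.
Firearm was used or possessed during the offense (+5%): $80,700 × 1.05 = $84,735.
Verified full-time employment (−5%): $84,735 × 0.95 = $80,498.25.
Offense occurred in a school zone (+75%): $80,498.25 × 1.75 = $140,871.94.
Defendant is the primary caregiver for a dependent (−35%): $140,871.94 × 0.65 = $91,566.76.
$91,566.76 is within the $800,000 maximum.
Rounded to the nearest dollar: $91,567.

$91,567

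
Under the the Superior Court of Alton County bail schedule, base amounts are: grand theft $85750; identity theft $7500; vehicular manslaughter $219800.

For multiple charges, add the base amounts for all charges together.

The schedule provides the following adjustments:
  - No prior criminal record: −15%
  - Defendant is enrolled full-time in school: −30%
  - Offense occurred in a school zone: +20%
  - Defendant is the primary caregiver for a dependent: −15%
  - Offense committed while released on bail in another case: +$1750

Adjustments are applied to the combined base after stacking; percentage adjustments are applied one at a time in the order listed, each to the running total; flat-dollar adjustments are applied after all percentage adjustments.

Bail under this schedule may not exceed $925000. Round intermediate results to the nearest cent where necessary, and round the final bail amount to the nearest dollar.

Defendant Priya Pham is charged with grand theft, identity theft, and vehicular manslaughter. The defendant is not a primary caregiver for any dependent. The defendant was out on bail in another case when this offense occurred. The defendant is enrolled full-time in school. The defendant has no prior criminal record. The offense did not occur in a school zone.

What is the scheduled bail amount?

Base amounts from the schedule: grand theft $85750; identity theft $7500; vehicular manslaughter $219800.
Stacking rule: sum of all bases. $85750 + $7500 + $219800 = $313050.
No prior criminal record (−15%): $313050 × 0.85 = $266092.50.
Defendant is enrolled full-time in school (−30%): $266092.50 × 0.7 = $186264.75.
Offense committed while released on bail in another case (+$1750 flat): $186264.75 + $1750 = $188014.75.
$188014.75 is within the $925000 maximum.
Rounded to the nearest dollar: $188015.

$188015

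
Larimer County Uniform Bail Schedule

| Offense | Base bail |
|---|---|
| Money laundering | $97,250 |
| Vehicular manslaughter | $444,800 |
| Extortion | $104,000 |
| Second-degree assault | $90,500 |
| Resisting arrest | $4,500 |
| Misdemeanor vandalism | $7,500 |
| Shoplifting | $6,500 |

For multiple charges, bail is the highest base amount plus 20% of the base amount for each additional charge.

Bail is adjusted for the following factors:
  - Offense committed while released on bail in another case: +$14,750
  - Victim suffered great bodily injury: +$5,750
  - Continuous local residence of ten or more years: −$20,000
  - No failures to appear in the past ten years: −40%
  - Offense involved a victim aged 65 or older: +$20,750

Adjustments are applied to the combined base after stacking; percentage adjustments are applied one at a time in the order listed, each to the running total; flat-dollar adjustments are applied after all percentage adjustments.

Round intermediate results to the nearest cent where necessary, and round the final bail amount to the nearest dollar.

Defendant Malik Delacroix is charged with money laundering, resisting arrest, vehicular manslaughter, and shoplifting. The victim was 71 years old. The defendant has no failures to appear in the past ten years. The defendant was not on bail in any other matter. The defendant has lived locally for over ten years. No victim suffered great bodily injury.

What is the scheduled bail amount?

$280,620

Base amounts from the schedule: money laundering $97,250; resisting arrest $4,500; vehicular manslaughter $444,800; shoplifting $6,500.
Stacking rule: highest base plus 20% of each additional charge. Highest is vehicular manslaughter at $444,800. Additional: $97,250 × 20% = $19,450; $4,500 × 20% = $900; $6,500 × 20% = $1,300. Combined base = $444,800 + $21,650 = $466,450.
No failures to appear in the past ten years (−40%): $466,450 × 0.6 = $279,870.
Continuous local residence of ten or more years (−$20,000 flat): $279,870 − $20,000 = $259,870.
Offense involved a victim aged 65 or older (+$20,750 flat): $259,870 + $20,750 = $280,620.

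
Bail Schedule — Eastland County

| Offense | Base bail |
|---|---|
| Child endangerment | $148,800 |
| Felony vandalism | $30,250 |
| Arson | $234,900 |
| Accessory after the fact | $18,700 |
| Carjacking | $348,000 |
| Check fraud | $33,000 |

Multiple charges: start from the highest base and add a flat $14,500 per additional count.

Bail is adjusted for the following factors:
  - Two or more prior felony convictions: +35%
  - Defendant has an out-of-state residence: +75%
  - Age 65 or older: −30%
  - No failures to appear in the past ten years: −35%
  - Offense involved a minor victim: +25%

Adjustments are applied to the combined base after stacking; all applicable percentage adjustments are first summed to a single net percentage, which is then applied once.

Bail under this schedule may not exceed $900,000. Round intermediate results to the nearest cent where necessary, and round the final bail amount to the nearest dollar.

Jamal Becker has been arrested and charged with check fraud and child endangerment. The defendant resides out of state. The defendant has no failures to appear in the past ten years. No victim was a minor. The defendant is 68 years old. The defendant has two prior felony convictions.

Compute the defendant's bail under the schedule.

Base amounts from the schedule: check fraud $33,000; child endangerment $148,800.
Stacking rule: highest base plus $14,500 per additional charge. Highest is child endangerment at $148,800; 1 additional charge → +$14,500. Combined base = $163,300.
Net percentage adjustment: +35% +75% −30% −35% = +45%. $163,300 × 1.45 = $236,785.
$236,785 is within the $900,000 maximum.

$236,785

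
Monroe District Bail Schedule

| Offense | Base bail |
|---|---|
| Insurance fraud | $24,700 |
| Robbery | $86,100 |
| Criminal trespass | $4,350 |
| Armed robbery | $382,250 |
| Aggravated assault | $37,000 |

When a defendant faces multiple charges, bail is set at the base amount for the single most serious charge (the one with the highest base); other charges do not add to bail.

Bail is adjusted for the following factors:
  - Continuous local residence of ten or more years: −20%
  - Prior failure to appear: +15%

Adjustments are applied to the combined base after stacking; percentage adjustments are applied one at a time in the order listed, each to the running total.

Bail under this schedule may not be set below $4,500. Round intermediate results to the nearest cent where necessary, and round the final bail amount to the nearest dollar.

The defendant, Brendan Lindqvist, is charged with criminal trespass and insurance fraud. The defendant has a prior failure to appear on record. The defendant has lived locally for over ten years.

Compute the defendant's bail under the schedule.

Base amounts from the schedule: criminal trespass $4,350; insurance fraud $24,700.
Stacking rule: use the highest base only. Highest is insurance fraud at $24,700. Combined base = $24,700.
Continuous local residence of ten or more years (−20%): $24,700 × 0.8 = $19,760.
Prior failure to appear (+15%): $19,760 × 1.15 = $22,724.
$22,724 is at or above the $4,500 minimum.

$22,724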